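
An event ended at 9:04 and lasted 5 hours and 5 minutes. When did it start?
Starting time: 9:04 = 544 total minutes past 12:00
Subtracting: 5 hours and 5 minutes = 305 minutes
544 - 305 = 239 minutes
= 3 hours and 59 minutes past 12:00 = 3:59

Final answer: 3:59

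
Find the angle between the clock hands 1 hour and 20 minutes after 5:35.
First find the time 1 hour and 20 minutes after 5:35.
Total minutes: 5 x 60 + 35 + 1 x 60 + 20 = 415.
415 mod 720 = 415 minutes = 6:55.
Now compute the angle at 6:55:
Hour hand: 6 x 30 + 55 x 0.5 = 207.5 degrees
Minute hand: 55 x 6 = 330 degrees
Difference: |207.5 - 330| = 122.5 degrees
The angle is 122.5 degrees

Final answer: 122.5 degrees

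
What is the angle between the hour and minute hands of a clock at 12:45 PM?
Hour hand position: 0 x 30 + 45 x 0.5 = 22.5 degrees
Minute hand position: 45 x 6 = 270 degrees
Difference: |22.5 - 270| = 247.5 degrees
Since 247.5 > 180, the smaller angle is 360 - 247.5 = 112.5 degrees

Final answer: 112.5 degrees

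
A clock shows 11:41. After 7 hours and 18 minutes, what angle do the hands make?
First find the time 7 hours and 18 minutes after 11:41.
Total minutes: 11 x 60 + 41 + 7 x 60 + 18 = 1139.
1139 mod 720 = 419 minutes = 6:59.
Now compute the angle at 6:59:
Hour hand: 6 x 30 + 59 x 0.5 = 209.5 degrees
Minute hand: 59 x 6 = 354 degrees
Difference: |209.5 - 354| = 144.5 degrees
The angle is 144.5 degrees

Final answer: 144.5 degrees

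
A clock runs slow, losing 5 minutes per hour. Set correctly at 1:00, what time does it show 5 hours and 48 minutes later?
For every 60 true minutes, the faulty clock advances 60 - 5 = 55 minutes.
True elapsed: 5 hours and 48 minutes = 348 minutes.
Faulty clock advances: 348 x 55/60 = 319 minutes (drift: 29 minutes behind).
Shown time: 1:00 + 319 minutes = 6:19.

Final answer: 6:19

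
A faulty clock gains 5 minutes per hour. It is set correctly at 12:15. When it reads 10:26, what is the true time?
For every 60 true minutes, the faulty clock advances 65 minutes, so 1 faulty-clock minute corresponds to 60/65 true minutes.
From 12:15 to 10:26 on the faulty dial is 611 minutes.
True elapsed: 611 x 60/65 = 564 minutes = 9 hours and 24 minutes.
True time: 12:15 + 9 hours and 24 minutes = 9:39.

Final answer: 9:39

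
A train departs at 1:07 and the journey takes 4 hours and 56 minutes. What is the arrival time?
Starting time: 1:07
Adding 56 minutes to 7 minutes: 7 + 56 = 63 minutes = 1 hour and 3 minutes
Adding 4 hours: 1 + 4 + 1 (carry) = 6
Final time: 6:03

Final answer: 6:03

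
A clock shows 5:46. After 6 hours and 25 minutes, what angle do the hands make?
First find the time 6 hours and 25 minutes after 5:46.
Total minutes: 5 x 60 + 46 + 6 x 60 + 25 = 731.
731 mod 720 = 11 minutes = 12:11.
Now compute the angle at 12:11:
Hour hand: 0 x 30 + 11 x 0.5 = 5.5 degrees
Minute hand: 11 x 6 = 66 degrees
Difference: |5.5 - 66| = 60.5 degrees
The angle is 60.5 degrees

Final answer: 60.5 degrees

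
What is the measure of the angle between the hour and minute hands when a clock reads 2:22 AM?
Hour hand position: 2 x 30 + 22 x 0.5 = 71 degrees
Minute hand position: 22 x 6 = 132 degrees
Difference: |71 - 132| = 61 degrees
The angle between the hands is 61 degrees

Final answer: 61 degrees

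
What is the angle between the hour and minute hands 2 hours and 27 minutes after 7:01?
First find the time 2 hours and 27 minutes after 7:01.
Total minutes: 7 x 60 + 1 + 2 x 60 + 27 = 568.
568 mod 720 = 568 minutes = 9:28.
Now compute the angle at 9:28:
Hour hand: 9 x 30 + 28 x 0.5 = 284 degrees
Minute hand: 28 x 6 = 168 degrees
Difference: |284 - 168| = 116 degrees
The angle is 116 degrees

Final answer: 116 degrees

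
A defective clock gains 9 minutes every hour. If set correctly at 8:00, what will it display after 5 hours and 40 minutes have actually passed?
For every 60 true minutes, the faulty clock advances 60 + 9 = 69 minutes.
True elapsed: 5 hours and 40 minutes = 340 minutes.
Faulty clock advances: 340 x 69/60 = 391 minutes (drift: 51 minutes ahead).
Shown time: 8:00 + 391 minutes = 2:31.

Final answer: 2:31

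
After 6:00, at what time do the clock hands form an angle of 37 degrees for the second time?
At t minutes past 6:00, the hour hand is at 30 x 6 + 0.5t degrees and the minute hand is at 6t degrees.
The smaller angle between them is 37 degrees when |30H - 5.5t| = 37 or |30H - 5.5t| = 323.
With H = 6, solve 30 x 6 - 5.5t = +/- target for each target:
  t = (30 x 6 - 37) / 5.5 = 26
  t = (30 x 6 + 37) / 5.5 = 39.45
  t = (30 x 6 - 323) / 5.5 = -26 (outside (0, 60))
  t = (30 x 6 + 323) / 5.5 = 91.45 (outside (0, 60))
Valid solutions in (0, 60): {26, 39.45} minutes.
The second occurrence is t = 39.45 minutes.
The hands form a 37-degree angle at 39.45 minutes past 6:00.

Final answer: 39.45 minutes past 6:00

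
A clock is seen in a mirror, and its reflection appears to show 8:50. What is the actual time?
Reflection across the vertical (12-6) axis maps a hand at angle A degrees to (360 - A) degrees, which sends a reading of T minutes past 12:00 to (720 - T) minutes past 12:00.
Mirror reads 8:50 = 530 minutes past 12:00.
Actual time: (720 - 530) mod 720 = 190 minutes = 3:10.

Final answer: 3:10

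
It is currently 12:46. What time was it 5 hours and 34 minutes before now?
Starting time: 12:46 = 46 total minutes past 12:00
Subtracting: 5 hours and 34 minutes = 334 minutes
46 - 334 = -288 (negative, add 12 hours = 720) = 432 minutes
= 7 hours and 12 minutes past 12:00 = 7:12

Final answer: 7:12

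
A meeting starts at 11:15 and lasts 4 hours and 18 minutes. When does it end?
Starting time: 11:15
Adding 18 minutes to 15 minutes: 15 + 18 = 33 minutes
Adding 4 hours: 11 + 4 = 15 - 12 = 3
Final time: 3:33

Final answer: 3:33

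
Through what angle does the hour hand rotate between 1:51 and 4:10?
The hour hand moves 0.5 degrees per minute.
Time elapsed: 4:10 - 1:51 = 139 minutes
Angular displacement: 139 x 0.5 = 69.5 degrees

Final answer: 69.5 degrees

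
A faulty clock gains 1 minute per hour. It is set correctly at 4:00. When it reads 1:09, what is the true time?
For every 60 true minutes, the faulty clock advances 61 minutes, so 1 faulty-clock minute corresponds to 60/61 true minutes.
From 4:00 to 1:09 on the faulty dial is 549 minutes.
True elapsed: 549 x 60/61 = 540 minutes = 9 hours.
True time: 4:00 + 9 hours = 1:00.

Final answer: 1:00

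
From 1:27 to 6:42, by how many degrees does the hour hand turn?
The hour hand moves 0.5 degrees per minute.
Time elapsed: 6:42 - 1:27 = 315 minutes
Angular displacement: 315 x 0.5 = 157.5 degrees

Final answer: 157.5 degrees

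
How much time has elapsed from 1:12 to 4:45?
From 1:12 to 4:45:
(4 x 60 + 45) - (1 x 60 + 12) = 285 - 72 = 213 minutes
= 3 hours and 33 minutes

Final answer: 3 hours and 33 minutes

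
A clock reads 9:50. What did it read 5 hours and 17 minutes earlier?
Starting time: 9:50 = 590 total minutes past 12:00
Subtracting: 5 hours and 17 minutes = 317 minutes
590 - 317 = 273 minutes
= 4 hours and 33 minutes past 12:00 = 4:33

Final answer: 4:33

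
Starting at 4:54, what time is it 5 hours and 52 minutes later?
Starting time: 4:54
Adding 52 minutes to 54 minutes: 54 + 52 = 106 minutes = 1 hour and 46 minutes
Adding 5 hours: 4 + 5 + 1 (carry) = 10
Final time: 10:46

Final answer: 10:46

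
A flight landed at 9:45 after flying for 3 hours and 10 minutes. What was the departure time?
Starting time: 9:45 = 585 total minutes past 12:00
Subtracting: 3 hours and 10 minutes = 190 minutes
585 - 190 = 395 minutes
= 6 hours and 35 minutes past 12:00 = 6:35

Final answer: 6:35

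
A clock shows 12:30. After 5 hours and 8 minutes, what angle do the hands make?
First find the time 5 hours and 8 minutes after 12:30.
Total minutes: 12 x 60 + 30 + 5 x 60 + 8 = 1058.
1058 mod 720 = 338 minutes = 5:38.
Now compute the angle at 5:38:
Hour hand: 5 x 30 + 38 x 0.5 = 169 degrees
Minute hand: 38 x 6 = 228 degrees
Difference: |169 - 228| = 59 degrees
The angle is 59 degrees

Final answer: 59 degrees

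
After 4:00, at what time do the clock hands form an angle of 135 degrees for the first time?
At t minutes past 4:00, the hour hand is at 30 x 4 + 0.5t degrees and the minute hand is at 6t degrees.
The smaller angle between them is 135 degrees when |30H - 5.5t| = 135 or |30H - 5.5t| = 225.
With H = 4, solve 30 x 4 - 5.5t = +/- target for each target:
  t = (30 x 4 - 135) / 5.5 = -2.73 (outside (0, 60))
  t = (30 x 4 + 135) / 5.5 = 46.36
  t = (30 x 4 - 225) / 5.5 = -19.09 (outside (0, 60))
  t = (30 x 4 + 225) / 5.5 = 62.73 (outside (0, 60))
Valid solutions in (0, 60): {46.36} minutes.
The first occurrence is t = 46.36 minutes.
The hands form a 135-degree angle at 46.36 minutes past 4:00.

Final answer: 46.36 minutes past 4:00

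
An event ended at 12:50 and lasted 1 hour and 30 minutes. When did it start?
Starting time: 12:50 = 50 total minutes past 12:00
Subtracting: 1 hour and 30 minutes = 90 minutes
50 - 90 = -40 (negative, add 12 hours = 720) = 680 minutes
= 11 hours and 20 minutes past 12:00 = 11:20

Final answer: 11:20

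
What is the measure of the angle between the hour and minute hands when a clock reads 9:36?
Hour hand position: 9 x 30 + 36 x 0.5 = 288 degrees
Minute hand position: 36 x 6 = 216 degrees
Difference: |288 - 216| = 72 degrees
The angle between the hands is 72 degrees

Final answer: 72 degrees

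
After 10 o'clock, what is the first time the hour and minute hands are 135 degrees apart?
At t minutes past 10:00, the hour hand is at 30 x 10 + 0.5t degrees and the minute hand is at 6t degrees.
The smaller angle between them is 135 degrees when |30H - 5.5t| = 135 or |30H - 5.5t| = 225.
With H = 10, solve 30 x 10 - 5.5t = +/- target for each target:
  t = (30 x 10 - 135) / 5.5 = 30
  t = (30 x 10 + 135) / 5.5 = 79.09 (outside (0, 60))
  t = (30 x 10 - 225) / 5.5 = 13.64
  t = (30 x 10 + 225) / 5.5 = 95.45 (outside (0, 60))
Valid solutions in (0, 60): {13.64, 30} minutes.
The first occurrence is t = 13.64 minutes.
The hands form a 135-degree angle at 13.64 minutes past 10:00.

Final answer: 13.64 minutes past 10:00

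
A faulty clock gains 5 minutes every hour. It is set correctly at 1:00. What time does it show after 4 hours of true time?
For every 60 true minutes, the faulty clock advances 60 + 5 = 65 minutes.
True elapsed: 4 hours = 240 minutes.
Faulty clock advances: 240 x 65/60 = 260 minutes (drift: 20 minutes ahead).
Shown time: 1:00 + 260 minutes = 5:20.

Final answer: 5:20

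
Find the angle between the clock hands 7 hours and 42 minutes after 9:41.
First find the time 7 hours and 42 minutes after 9:41.
Total minutes: 9 x 60 + 41 + 7 x 60 + 42 = 1043.
1043 mod 720 = 323 minutes = 5:23.
Now compute the angle at 5:23:
Hour hand: 5 x 30 + 23 x 0.5 = 161.5 degrees
Minute hand: 23 x 6 = 138 degrees
Difference: |161.5 - 138| = 23.5 degrees
The angle is 23.5 degrees

Final answer: 23.5 degrees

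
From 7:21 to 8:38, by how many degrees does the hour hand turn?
The hour hand moves 0.5 degrees per minute.
Time elapsed: 8:38 - 7:21 = 77 minutes
Angular displacement: 77 x 0.5 = 38.5 degrees

Final answer: 38.5 degrees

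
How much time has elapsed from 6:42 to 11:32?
From 6:42 to 11:32:
(11 x 60 + 32) - (6 x 60 + 42) = 692 - 402 = 290 minutes
= 4 hours and 50 minutes

Final answer: 4 hours and 50 minutes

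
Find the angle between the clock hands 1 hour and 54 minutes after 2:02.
First find the time 1 hour and 54 minutes after 2:02.
Total minutes: 2 x 60 + 2 + 1 x 60 + 54 = 236.
236 mod 720 = 236 minutes = 3:56.
Now compute the angle at 3:56:
Hour hand: 3 x 30 + 56 x 0.5 = 118 degrees
Minute hand: 56 x 6 = 336 degrees
Difference: |118 - 336| = 218 degrees
Smaller angle: 360 - 218 = 142 degrees

Final answer: 142 degrees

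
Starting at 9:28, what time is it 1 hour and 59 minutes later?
Starting time: 9:28
Adding 59 minutes to 28 minutes: 28 + 59 = 87 minutes = 1 hour and 27 minutes
Adding 1 hour: 9 + 1 + 1 (carry) = 11
Final time: 11:27

Final answer: 11:27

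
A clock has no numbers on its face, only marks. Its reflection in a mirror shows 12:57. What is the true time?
Reflection across the vertical (12-6) axis maps a hand at angle A degrees to (360 - A) degrees, which sends a reading of T minutes past 12:00 to (720 - T) minutes past 12:00.
Mirror reads 12:57 = 57 minutes past 12:00.
Actual time: (720 - 57) mod 720 = 663 minutes = 11:03.

Final answer: 11:03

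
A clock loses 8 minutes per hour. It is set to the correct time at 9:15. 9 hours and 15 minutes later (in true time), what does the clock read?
For every 60 true minutes, the faulty clock advances 60 - 8 = 52 minutes.
True elapsed: 9 hours and 15 minutes = 555 minutes.
Faulty clock advances: 555 x 52/60 = 481 minutes (drift: 74 minutes behind).
Shown time: 9:15 + 481 minutes = 5:16.

Final answer: 5:16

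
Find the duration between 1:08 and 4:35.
From 1:08 to 4:35:
(4 x 60 + 35) - (1 x 60 + 8) = 275 - 68 = 207 minutes
= 3 hours and 27 minutes

Final answer: 3 hours and 27 minutes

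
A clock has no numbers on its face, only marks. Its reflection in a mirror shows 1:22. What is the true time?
Reflection across the vertical (12-6) axis maps a hand at angle A degrees to (360 - A) degrees, which sends a reading of T minutes past 12:00 to (720 - T) minutes past 12:00.
Mirror reads 1:22 = 82 minutes past 12:00.
Actual time: (720 - 82) mod 720 = 638 minutes = 10:38.

Final answer: 10:38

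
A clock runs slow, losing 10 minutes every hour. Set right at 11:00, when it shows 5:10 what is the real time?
For every 60 true minutes, the faulty clock advances 50 minutes, so 1 faulty-clock minute corresponds to 60/50 true minutes.
From 11:00 to 5:10 on the faulty dial is 370 minutes.
True elapsed: 370 x 60/50 = 444 minutes = 7 hours and 24 minutes.
True time: 11:00 + 7 hours and 24 minutes = 6:24.

Final answer: 6:24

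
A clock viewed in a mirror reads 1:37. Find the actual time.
Reflection across the vertical (12-6) axis maps a hand at angle A degrees to (360 - A) degrees, which sends a reading of T minutes past 12:00 to (720 - T) minutes past 12:00.
Mirror reads 1:37 = 97 minutes past 12:00.
Actual time: (720 - 97) mod 720 = 623 minutes = 10:23.

Final answer: 10:23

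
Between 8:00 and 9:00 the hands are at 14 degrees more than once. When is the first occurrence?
At t minutes past 8:00, the hour hand is at 30 x 8 + 0.5t degrees and the minute hand is at 6t degrees.
The smaller angle between them is 14 degrees when |30H - 5.5t| = 14 or |30H - 5.5t| = 346.
With H = 8, solve 30 x 8 - 5.5t = +/- target for each target:
  t = (30 x 8 - 14) / 5.5 = 41.09
  t = (30 x 8 + 14) / 5.5 = 46.18
  t = (30 x 8 - 346) / 5.5 = -19.27 (outside (0, 60))
  t = (30 x 8 + 346) / 5.5 = 106.55 (outside (0, 60))
Valid solutions in (0, 60): {41.09, 46.18} minutes.
The first occurrence is t = 41.09 minutes.
The hands form a 14-degree angle at 41.09 minutes past 8:00.

Final answer: 41.09 minutes past 8:00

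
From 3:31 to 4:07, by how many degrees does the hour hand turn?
The hour hand moves 0.5 degrees per minute.
Time elapsed: 4:07 - 3:31 = 36 minutes
Angular displacement: 36 x 0.5 = 18 degrees

Final answer: 18 degrees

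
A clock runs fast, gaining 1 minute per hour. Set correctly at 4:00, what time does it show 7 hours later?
For every 60 true minutes, the faulty clock advances 60 + 1 = 61 minutes.
True elapsed: 7 hours = 420 minutes.
Faulty clock advances: 420 x 61/60 = 427 minutes (drift: 7 minutes ahead).
Shown time: 4:00 + 427 minutes = 11:07.

Final answer: 11:07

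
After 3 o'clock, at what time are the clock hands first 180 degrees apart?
For hands to be 180 degrees apart: |30H - 5.5t| = 180
With H = 3: t = (30 x 3 + 180)/5.5 = 49.09 or t = (30 x 3 - 180)/5.5 = -16.36
First valid solution (0 < t < 60): t = 49.09 minutes
The hands are opposite at 49.09 minutes past 3:00.

Final answer: 49.09 minutes past 3:00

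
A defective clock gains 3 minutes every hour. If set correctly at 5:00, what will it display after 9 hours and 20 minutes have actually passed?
For every 60 true minutes, the faulty clock advances 60 + 3 = 63 minutes.
True elapsed: 9 hours and 20 minutes = 560 minutes.
Faulty clock advances: 560 x 63/60 = 588 minutes (drift: 28 minutes ahead).
Shown time: 5:00 + 588 minutes = 2:48.

Final answer: 2:48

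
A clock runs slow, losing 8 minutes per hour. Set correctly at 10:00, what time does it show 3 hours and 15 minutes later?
For every 60 true minutes, the faulty clock advances 60 - 8 = 52 minutes.
True elapsed: 3 hours and 15 minutes = 195 minutes.
Faulty clock advances: 195 x 52/60 = 169 minutes (drift: 26 minutes behind).
Shown time: 10:00 + 169 minutes = 12:49.

Final answer: 12:49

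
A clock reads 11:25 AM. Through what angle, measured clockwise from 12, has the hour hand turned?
The hour hand moves 30 degrees per hour and 0.5 degrees per minute.
At 11:25: (11) x 30 + 25 x 0.5 = 330 + 12.5 = 342.5 degrees

Final answer: 342.5 degrees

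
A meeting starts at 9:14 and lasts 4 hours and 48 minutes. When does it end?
Starting time: 9:14
Adding 48 minutes to 14 minutes: 14 + 48 = 62 minutes = 1 hour and 2 minutes
Adding 4 hours: 9 + 4 + 1 (carry) = 14 - 12 = 2
Final time: 2:02

Final answer: 2:02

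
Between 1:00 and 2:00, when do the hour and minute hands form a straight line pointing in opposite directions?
For hands to be 180 degrees apart: |30H - 5.5t| = 180
With H = 1: t = (30 x 1 + 180)/5.5 = 38.18 or t = (30 x 1 - 180)/5.5 = -27.27
First valid solution (0 < t < 60): t = 38.18 minutes
The hands are opposite at 38.18 minutes past 1:00.

Final answer: 38.18 minutes past 1:00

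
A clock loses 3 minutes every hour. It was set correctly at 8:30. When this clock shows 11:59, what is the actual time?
For every 60 true minutes, the faulty clock advances 57 minutes, so 1 faulty-clock minute corresponds to 60/57 true minutes.
From 8:30 to 11:59 on the faulty dial is 209 minutes.
True elapsed: 209 x 60/57 = 220 minutes = 3 hours and 40 minutes.
True time: 8:30 + 3 hours and 40 minutes = 12:10.

Final answer: 12:10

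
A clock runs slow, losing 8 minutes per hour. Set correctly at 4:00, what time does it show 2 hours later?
For every 60 true minutes, the faulty clock advances 60 - 8 = 52 minutes.
True elapsed: 2 hours = 120 minutes.
Faulty clock advances: 120 x 52/60 = 104 minutes (drift: 16 minutes behind).
Shown time: 4:00 + 104 minutes = 5:44.

Final answer: 5:44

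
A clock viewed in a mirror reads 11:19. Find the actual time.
Reflection across the vertical (12-6) axis maps a hand at angle A degrees to (360 - A) degrees, which sends a reading of T minutes past 12:00 to (720 - T) minutes past 12:00.
Mirror reads 11:19 = 679 minutes past 12:00.
Actual time: (720 - 679) mod 720 = 41 minutes = 12:41.

Final answer: 12:41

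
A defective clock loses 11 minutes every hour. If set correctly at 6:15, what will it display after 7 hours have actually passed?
For every 60 true minutes, the faulty clock advances 60 - 11 = 49 minutes.
True elapsed: 7 hours = 420 minutes.
Faulty clock advances: 420 x 49/60 = 343 minutes (drift: 77 minutes behind).
Shown time: 6:15 + 343 minutes = 11:58.

Final answer: 11:58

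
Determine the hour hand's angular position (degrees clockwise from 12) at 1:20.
The hour hand moves 30 degrees per hour and 0.5 degrees per minute.
At 1:20: (1) x 30 + 20 x 0.5 = 30 + 10 = 40 degrees

Final answer: 40 degrees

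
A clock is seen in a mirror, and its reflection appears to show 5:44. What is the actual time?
Reflection across the vertical (12-6) axis maps a hand at angle A degrees to (360 - A) degrees, which sends a reading of T minutes past 12:00 to (720 - T) minutes past 12:00.
Mirror reads 5:44 = 344 minutes past 12:00.
Actual time: (720 - 344) mod 720 = 376 minutes = 6:16.

Final answer: 6:16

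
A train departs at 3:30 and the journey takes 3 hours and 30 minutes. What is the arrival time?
Starting time: 3:30
Adding 30 minutes to 30 minutes: 30 + 30 = 60 minutes = 1 hour
Adding 3 hours: 3 + 3 + 1 (carry) = 7
Final time: 7:00

Final answer: 7:00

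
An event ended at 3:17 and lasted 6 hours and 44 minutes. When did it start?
Starting time: 3:17 = 197 total minutes past 12:00
Subtracting: 6 hours and 44 minutes = 404 minutes
197 - 404 = -207 (negative, add 12 hours = 720) = 513 minutes
= 8 hours and 33 minutes past 12:00 = 8:33

Final answer: 8:33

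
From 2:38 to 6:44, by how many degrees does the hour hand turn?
The hour hand moves 0.5 degrees per minute.
Time elapsed: 6:44 - 2:38 = 246 minutes
Angular displacement: 246 x 0.5 = 123 degrees

Final answer: 123 degrees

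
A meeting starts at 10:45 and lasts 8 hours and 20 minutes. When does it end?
Starting time: 10:45
Adding 20 minutes to 45 minutes: 45 + 20 = 65 minutes = 1 hour and 5 minutes
Adding 8 hours: 10 + 8 + 1 (carry) = 19 - 12 = 7
Final time: 7:05

Final answer: 7:05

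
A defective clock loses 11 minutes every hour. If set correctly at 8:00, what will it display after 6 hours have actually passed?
For every 60 true minutes, the faulty clock advances 60 - 11 = 49 minutes.
True elapsed: 6 hours = 360 minutes.
Faulty clock advances: 360 x 49/60 = 294 minutes (drift: 66 minutes behind).
Shown time: 8:00 + 294 minutes = 12:54.

Final answer: 12:54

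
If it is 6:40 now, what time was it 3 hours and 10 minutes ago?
Starting time: 6:40 = 400 total minutes past 12:00
Subtracting: 3 hours and 10 minutes = 190 minutes
400 - 190 = 210 minutes
= 3 hours and 30 minutes past 12:00 = 3:30

Final answer: 3:30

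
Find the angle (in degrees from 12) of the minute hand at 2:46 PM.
The minute hand moves 6 degrees per minute.
At 2:46: 46 x 6 = 276 degrees

Final answer: 276 degrees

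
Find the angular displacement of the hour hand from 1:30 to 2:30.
The hour hand moves 0.5 degrees per minute.
Time elapsed: 2:30 - 1:30 = 60 minutes
Angular displacement: 60 x 0.5 = 30 degrees

Final answer: 30 degrees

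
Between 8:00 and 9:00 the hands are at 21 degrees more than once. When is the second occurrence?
At t minutes past 8:00, the hour hand is at 30 x 8 + 0.5t degrees and the minute hand is at 6t degrees.
The smaller angle between them is 21 degrees when |30H - 5.5t| = 21 or |30H - 5.5t| = 339.
With H = 8, solve 30 x 8 - 5.5t = +/- target for each target:
  t = (30 x 8 - 21) / 5.5 = 39.82
  t = (30 x 8 + 21) / 5.5 = 47.45
  t = (30 x 8 - 339) / 5.5 = -18 (outside (0, 60))
  t = (30 x 8 + 339) / 5.5 = 105.27 (outside (0, 60))
Valid solutions in (0, 60): {39.82, 47.45} minutes.
The second occurrence is t = 47.45 minutes.
The hands form a 21-degree angle at 47.45 minutes past 8:00.

Final answer: 47.45 minutes past 8:00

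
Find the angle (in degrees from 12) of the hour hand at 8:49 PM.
The hour hand moves 30 degrees per hour and 0.5 degrees per minute.
At 8:49: (8) x 30 + 49 x 0.5 = 240 + 24.5 = 264.5 degrees

Final answer: 264.5 degrees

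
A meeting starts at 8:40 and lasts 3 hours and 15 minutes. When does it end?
Starting time: 8:40
Adding 15 minutes to 40 minutes: 40 + 15 = 55 minutes
Adding 3 hours: 8 + 3 = 11
Final time: 11:55

Final answer: 11:55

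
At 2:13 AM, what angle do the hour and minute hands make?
Hour hand position: 2 x 30 + 13 x 0.5 = 66.5 degrees
Minute hand position: 13 x 6 = 78 degrees
Difference: |66.5 - 78| = 11.5 degrees
The angle between the hands is 11.5 degrees

Final answer: 11.5 degrees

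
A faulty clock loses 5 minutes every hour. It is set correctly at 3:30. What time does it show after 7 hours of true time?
For every 60 true minutes, the faulty clock advances 60 - 5 = 55 minutes.
True elapsed: 7 hours = 420 minutes.
Faulty clock advances: 420 x 55/60 = 385 minutes (drift: 35 minutes behind).
Shown time: 3:30 + 385 minutes = 9:55.

Final answer: 9:55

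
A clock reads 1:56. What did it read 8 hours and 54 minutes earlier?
Starting time: 1:56 = 116 total minutes past 12:00
Subtracting: 8 hours and 54 minutes = 534 minutes
116 - 534 = -418 (negative, add 12 hours = 720) = 302 minutes
= 5 hours and 2 minutes past 12:00 = 5:02

Final answer: 5:02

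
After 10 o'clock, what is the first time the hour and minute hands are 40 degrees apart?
At t minutes past 10:00, the hour hand is at 30 x 10 + 0.5t degrees and the minute hand is at 6t degrees.
The smaller angle between them is 40 degrees when |30H - 5.5t| = 40 or |30H - 5.5t| = 320.
With H = 10, solve 30 x 10 - 5.5t = +/- target for each target:
  t = (30 x 10 - 40) / 5.5 = 47.27
  t = (30 x 10 + 40) / 5.5 = 61.82 (outside (0, 60))
  t = (30 x 10 - 320) / 5.5 = -3.64 (outside (0, 60))
  t = (30 x 10 + 320) / 5.5 = 112.73 (outside (0, 60))
Valid solutions in (0, 60): {47.27} minutes.
The first occurrence is t = 47.27 minutes.
The hands form a 40-degree angle at 47.27 minutes past 10:00.

Final answer: 47.27 minutes past 10:00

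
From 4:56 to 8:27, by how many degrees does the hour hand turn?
The hour hand moves 0.5 degrees per minute.
Time elapsed: 8:27 - 4:56 = 211 minutes
Angular displacement: 211 x 0.5 = 105.5 degrees

Final answer: 105.5 degrees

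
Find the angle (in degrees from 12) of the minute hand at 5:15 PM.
The minute hand moves 6 degrees per minute.
At 5:15: 15 x 6 = 90 degrees

Final answer: 90 degrees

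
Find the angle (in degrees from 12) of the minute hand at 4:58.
The minute hand moves 6 degrees per minute.
At 4:58: 58 x 6 = 348 degrees

Final answer: 348 degrees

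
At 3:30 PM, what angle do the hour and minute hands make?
Hour hand position: 3 x 30 + 30 x 0.5 = 105 degrees
Minute hand position: 30 x 6 = 180 degrees
Difference: |105 - 180| = 75 degrees
The angle between the hands is 75 degrees

Final answer: 75 degrees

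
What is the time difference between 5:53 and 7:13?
From 5:53 to 7:13:
(7 x 60 + 13) - (5 x 60 + 53) = 433 - 353 = 80 minutes
= 1 hour and 20 minutes

Final answer: 1 hour and 20 minutes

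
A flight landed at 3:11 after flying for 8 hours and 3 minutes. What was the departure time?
Starting time: 3:11 = 191 total minutes past 12:00
Subtracting: 8 hours and 3 minutes = 483 minutes
191 - 483 = -292 (negative, add 12 hours = 720) = 428 minutes
= 7 hours and 8 minutes past 12:00 = 7:08

Final answer: 7:08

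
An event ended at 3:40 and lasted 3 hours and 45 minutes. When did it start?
Starting time: 3:40 = 220 total minutes past 12:00
Subtracting: 3 hours and 45 minutes = 225 minutes
220 - 225 = -5 (negative, add 12 hours = 720) = 715 minutes
= 11 hours and 55 minutes past 12:00 = 11:55

Final answer: 11:55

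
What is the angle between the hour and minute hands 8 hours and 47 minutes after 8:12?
First find the time 8 hours and 47 minutes after 8:12.
Total minutes: 8 x 60 + 12 + 8 x 60 + 47 = 1019.
1019 mod 720 = 299 minutes = 4:59.
Now compute the angle at 4:59:
Hour hand: 4 x 30 + 59 x 0.5 = 149.5 degrees
Minute hand: 59 x 6 = 354 degrees
Difference: |149.5 - 354| = 204.5 degrees
Smaller angle: 360 - 204.5 = 155.5 degrees

Final answer: 155.5 degrees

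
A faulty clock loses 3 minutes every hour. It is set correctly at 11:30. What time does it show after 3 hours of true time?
For every 60 true minutes, the faulty clock advances 60 - 3 = 57 minutes.
True elapsed: 3 hours = 180 minutes.
Faulty clock advances: 180 x 57/60 = 171 minutes (drift: 9 minutes behind).
Shown time: 11:30 + 171 minutes = 2:21.

Final answer: 2:21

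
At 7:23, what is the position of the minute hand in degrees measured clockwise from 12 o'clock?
The minute hand moves 6 degrees per minute.
At 7:23: 23 x 6 = 138 degrees

Final answer: 138 degrees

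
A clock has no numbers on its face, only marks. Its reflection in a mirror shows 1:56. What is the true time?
Reflection across the vertical (12-6) axis maps a hand at angle A degrees to (360 - A) degrees, which sends a reading of T minutes past 12:00 to (720 - T) minutes past 12:00.
Mirror reads 1:56 = 116 minutes past 12:00.
Actual time: (720 - 116) mod 720 = 604 minutes = 10:04.

Final answer: 10:04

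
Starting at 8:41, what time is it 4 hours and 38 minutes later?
Starting time: 8:41
Adding 38 minutes to 41 minutes: 41 + 38 = 79 minutes = 1 hour and 19 minutes
Adding 4 hours: 8 + 4 + 1 (carry) = 13 - 12 = 1
Final time: 1:19

Final answer: 1:19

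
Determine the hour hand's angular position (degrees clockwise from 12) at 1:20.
The hour hand moves 30 degrees per hour and 0.5 degrees per minute.
At 1:20: (1) x 30 + 20 x 0.5 = 30 + 10 = 40 degrees

Final answer: 40 degrees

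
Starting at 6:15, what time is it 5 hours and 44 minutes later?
Starting time: 6:15
Adding 44 minutes to 15 minutes: 15 + 44 = 59 minutes
Adding 5 hours: 6 + 5 = 11
Final time: 11:59

Final answer: 11:59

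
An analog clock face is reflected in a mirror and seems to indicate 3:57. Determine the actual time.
Reflection across the vertical (12-6) axis maps a hand at angle A degrees to (360 - A) degrees, which sends a reading of T minutes past 12:00 to (720 - T) minutes past 12:00.
Mirror reads 3:57 = 237 minutes past 12:00.
Actual time: (720 - 237) mod 720 = 483 minutes = 8:03.

Final answer: 8:03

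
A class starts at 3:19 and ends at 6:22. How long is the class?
From 3:19 to 6:22:
(6 x 60 + 22) - (3 x 60 + 19) = 382 - 199 = 183 minutes
= 3 hours and 3 minutes

Final answer: 3 hours and 3 minutes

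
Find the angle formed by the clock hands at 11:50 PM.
Hour hand position: 11 x 30 + 50 x 0.5 = 355 degrees
Minute hand position: 50 x 6 = 300 degrees
Difference: |355 - 300| = 55 degrees
The angle between the hands is 55 degrees

Final answer: 55 degrees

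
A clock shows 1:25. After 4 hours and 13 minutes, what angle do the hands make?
First find the time 4 hours and 13 minutes after 1:25.
Total minutes: 1 x 60 + 25 + 4 x 60 + 13 = 338.
338 mod 720 = 338 minutes = 5:38.
Now compute the angle at 5:38:
Hour hand: 5 x 30 + 38 x 0.5 = 169 degrees
Minute hand: 38 x 6 = 228 degrees
Difference: |169 - 228| = 59 degrees
The angle is 59 degrees

Final answer: 59 degrees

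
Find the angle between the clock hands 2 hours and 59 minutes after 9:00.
First find the time 2 hours and 59 minutes after 9:00.
Total minutes: 9 x 60 + 0 + 2 x 60 + 59 = 719.
719 mod 720 = 719 minutes = 11:59.
Now compute the angle at 11:59:
Hour hand: 11 x 30 + 59 x 0.5 = 359.5 degrees
Minute hand: 59 x 6 = 354 degrees
Difference: |359.5 - 354| = 5.5 degrees
The angle is 5.5 degrees

Final answer: 5.5 degrees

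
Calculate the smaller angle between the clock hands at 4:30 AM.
Hour hand position: 4 x 30 + 30 x 0.5 = 135 degrees
Minute hand position: 30 x 6 = 180 degrees
Difference: |135 - 180| = 45 degrees
The angle between the hands is 45 degrees

Final answer: 45 degrees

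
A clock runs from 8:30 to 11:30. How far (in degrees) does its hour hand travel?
The hour hand moves 0.5 degrees per minute.
Time elapsed: 11:30 - 8:30 = 180 minutes
Angular displacement: 180 x 0.5 = 90 degrees

Final answer: 90 degrees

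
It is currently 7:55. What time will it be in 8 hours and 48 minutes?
Starting time: 7:55
Adding 48 minutes to 55 minutes: 55 + 48 = 103 minutes = 1 hour and 43 minutes
Adding 8 hours: 7 + 8 + 1 (carry) = 16 - 12 = 4
Final time: 4:43

Final answer: 4:43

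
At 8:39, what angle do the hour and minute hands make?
Hour hand position: 8 x 30 + 39 x 0.5 = 259.5 degrees
Minute hand position: 39 x 6 = 234 degrees
Difference: |259.5 - 234| = 25.5 degrees
The angle between the hands is 25.5 degrees

Final answer: 25.5 degrees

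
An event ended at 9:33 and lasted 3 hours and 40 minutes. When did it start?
Starting time: 9:33 = 573 total minutes past 12:00
Subtracting: 3 hours and 40 minutes = 220 minutes
573 - 220 = 353 minutes
= 5 hours and 53 minutes past 12:00 = 5:53

Final answer: 5:53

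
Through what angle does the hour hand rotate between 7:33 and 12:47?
The hour hand moves 0.5 degrees per minute.
Time elapsed: 12:47 - 7:33 = 314 minutes
Angular displacement: 314 x 0.5 = 157 degrees

Final answer: 157 degrees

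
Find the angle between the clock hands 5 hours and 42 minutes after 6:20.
First find the time 5 hours and 42 minutes after 6:20.
Total minutes: 6 x 60 + 20 + 5 x 60 + 42 = 722.
722 mod 720 = 2 minutes = 12:02.
Now compute the angle at 12:02:
Hour hand: 0 x 30 + 2 x 0.5 = 1 degrees
Minute hand: 2 x 6 = 12 degrees
Difference: |1 - 12| = 11 degrees
The angle is 11 degrees

Final answer: 11 degrees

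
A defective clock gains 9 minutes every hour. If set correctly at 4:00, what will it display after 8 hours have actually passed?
For every 60 true minutes, the faulty clock advances 60 + 9 = 69 minutes.
True elapsed: 8 hours = 480 minutes.
Faulty clock advances: 480 x 69/60 = 552 minutes (drift: 72 minutes ahead).
Shown time: 4:00 + 552 minutes = 1:12.

Final answer: 1:12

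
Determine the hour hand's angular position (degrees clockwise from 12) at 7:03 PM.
The hour hand moves 30 degrees per hour and 0.5 degrees per minute.
At 7:03: (7) x 30 + 3 x 0.5 = 210 + 1.5 = 211.5 degrees

Final answer: 211.5 degrees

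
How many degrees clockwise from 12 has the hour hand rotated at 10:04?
The hour hand moves 30 degrees per hour and 0.5 degrees per minute.
At 10:04: (10) x 30 + 4 x 0.5 = 300 + 2 = 302 degrees

Final answer: 302 degrees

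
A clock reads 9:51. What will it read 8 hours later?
Starting time: 9:51
Adding 0 minutes to 51 minutes: 51 + 0 = 51 minutes
Adding 8 hours: 9 + 8 = 17 - 12 = 5
Final time: 5:51

Final answer: 5:51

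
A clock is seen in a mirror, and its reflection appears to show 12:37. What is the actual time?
Reflection across the vertical (12-6) axis maps a hand at angle A degrees to (360 - A) degrees, which sends a reading of T minutes past 12:00 to (720 - T) minutes past 12:00.
Mirror reads 12:37 = 37 minutes past 12:00.
Actual time: (720 - 37) mod 720 = 683 minutes = 11:23.

Final answer: 11:23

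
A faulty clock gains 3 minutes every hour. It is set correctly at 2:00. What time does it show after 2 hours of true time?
For every 60 true minutes, the faulty clock advances 60 + 3 = 63 minutes.
True elapsed: 2 hours = 120 minutes.
Faulty clock advances: 120 x 63/60 = 126 minutes (drift: 6 minutes ahead).
Shown time: 2:00 + 126 minutes = 4:06.

Final answer: 4:06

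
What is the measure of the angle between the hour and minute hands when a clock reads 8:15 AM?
Hour hand position: 8 x 30 + 15 x 0.5 = 247.5 degrees
Minute hand position: 15 x 6 = 90 degrees
Difference: |247.5 - 90| = 157.5 degrees
The angle between the hands is 157.5 degrees

Final answer: 157.5 degrees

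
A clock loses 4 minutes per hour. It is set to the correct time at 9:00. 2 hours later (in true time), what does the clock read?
For every 60 true minutes, the faulty clock advances 60 - 4 = 56 minutes.
True elapsed: 2 hours = 120 minutes.
Faulty clock advances: 120 x 56/60 = 112 minutes (drift: 8 minutes behind).
Shown time: 9:00 + 112 minutes = 10:52.

Final answer: 10:52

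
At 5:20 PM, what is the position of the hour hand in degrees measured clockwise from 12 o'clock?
The hour hand moves 30 degrees per hour and 0.5 degrees per minute.
At 5:20: (5) x 30 + 20 x 0.5 = 150 + 10 = 160 degrees

Final answer: 160 degrees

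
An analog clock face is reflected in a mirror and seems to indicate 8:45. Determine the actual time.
Reflection across the vertical (12-6) axis maps a hand at angle A degrees to (360 - A) degrees, which sends a reading of T minutes past 12:00 to (720 - T) minutes past 12:00.
Mirror reads 8:45 = 525 minutes past 12:00.
Actual time: (720 - 525) mod 720 = 195 minutes = 3:15.

Final answer: 3:15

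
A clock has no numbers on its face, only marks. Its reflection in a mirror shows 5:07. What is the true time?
Reflection across the vertical (12-6) axis maps a hand at angle A degrees to (360 - A) degrees, which sends a reading of T minutes past 12:00 to (720 - T) minutes past 12:00.
Mirror reads 5:07 = 307 minutes past 12:00.
Actual time: (720 - 307) mod 720 = 413 minutes = 6:53.

Final answer: 6:53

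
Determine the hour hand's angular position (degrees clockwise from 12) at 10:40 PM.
The hour hand moves 30 degrees per hour and 0.5 degrees per minute.
At 10:40: (10) x 30 + 40 x 0.5 = 300 + 20 = 320 degrees

Final answer: 320 degrees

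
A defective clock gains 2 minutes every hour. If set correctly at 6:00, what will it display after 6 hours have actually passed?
For every 60 true minutes, the faulty clock advances 60 + 2 = 62 minutes.
True elapsed: 6 hours = 360 minutes.
Faulty clock advances: 360 x 62/60 = 372 minutes (drift: 12 minutes ahead).
Shown time: 6:00 + 372 minutes = 12:12.

Final answer: 12:12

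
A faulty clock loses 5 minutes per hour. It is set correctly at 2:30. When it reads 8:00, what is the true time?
For every 60 true minutes, the faulty clock advances 55 minutes, so 1 faulty-clock minute corresponds to 60/55 true minutes.
From 2:30 to 8:00 on the faulty dial is 330 minutes.
True elapsed: 330 x 60/55 = 360 minutes = 6 hours.
True time: 2:30 + 6 hours = 8:30.

Final answer: 8:30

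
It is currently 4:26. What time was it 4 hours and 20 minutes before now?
Starting time: 4:26 = 266 total minutes past 12:00
Subtracting: 4 hours and 20 minutes = 260 minutes
266 - 260 = 6 minutes
= 6 minutes past 12:00 = 12:06

Final answer: 12:06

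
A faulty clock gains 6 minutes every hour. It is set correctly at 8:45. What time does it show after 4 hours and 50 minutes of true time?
For every 60 true minutes, the faulty clock advances 60 + 6 = 66 minutes.
True elapsed: 4 hours and 50 minutes = 290 minutes.
Faulty clock advances: 290 x 66/60 = 319 minutes (drift: 29 minutes ahead).
Shown time: 8:45 + 319 minutes = 2:04.

Final answer: 2:04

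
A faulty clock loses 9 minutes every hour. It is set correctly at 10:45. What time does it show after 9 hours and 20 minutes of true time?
For every 60 true minutes, the faulty clock advances 60 - 9 = 51 minutes.
True elapsed: 9 hours and 20 minutes = 560 minutes.
Faulty clock advances: 560 x 51/60 = 476 minutes (drift: 84 minutes behind).
Shown time: 10:45 + 476 minutes = 6:41.

Final answer: 6:41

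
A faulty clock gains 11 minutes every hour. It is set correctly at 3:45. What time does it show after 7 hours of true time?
For every 60 true minutes, the faulty clock advances 60 + 11 = 71 minutes.
True elapsed: 7 hours = 420 minutes.
Faulty clock advances: 420 x 71/60 = 497 minutes (drift: 77 minutes ahead).
Shown time: 3:45 + 497 minutes = 12:02.

Final answer: 12:02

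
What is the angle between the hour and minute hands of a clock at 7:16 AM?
Hour hand position: 7 x 30 + 16 x 0.5 = 218 degrees
Minute hand position: 16 x 6 = 96 degrees
Difference: |218 - 96| = 122 degrees
The angle between the hands is 122 degrees

Final answer: 122 degrees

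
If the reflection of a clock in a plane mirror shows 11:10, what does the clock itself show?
Reflection across the vertical (12-6) axis maps a hand at angle A degrees to (360 - A) degrees, which sends a reading of T minutes past 12:00 to (720 - T) minutes past 12:00.
Mirror reads 11:10 = 670 minutes past 12:00.
Actual time: (720 - 670) mod 720 = 50 minutes = 12:50.

Final answer: 12:50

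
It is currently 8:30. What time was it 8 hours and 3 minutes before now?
Starting time: 8:30 = 510 total minutes past 12:00
Subtracting: 8 hours and 3 minutes = 483 minutes
510 - 483 = 27 minutes
= 27 minutes past 12:00 = 12:27

Final answer: 12:27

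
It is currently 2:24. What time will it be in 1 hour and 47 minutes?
Starting time: 2:24
Adding 47 minutes to 24 minutes: 24 + 47 = 71 minutes = 1 hour and 11 minutes
Adding 1 hour: 2 + 1 + 1 (carry) = 4
Final time: 4:11

Final answer: 4:11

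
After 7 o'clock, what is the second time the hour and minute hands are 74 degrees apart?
At t minutes past 7:00, the hour hand is at 30 x 7 + 0.5t degrees and the minute hand is at 6t degrees.
The smaller angle between them is 74 degrees when |30H - 5.5t| = 74 or |30H - 5.5t| = 286.
With H = 7, solve 30 x 7 - 5.5t = +/- target for each target:
  t = (30 x 7 - 74) / 5.5 = 24.73
  t = (30 x 7 + 74) / 5.5 = 51.64
  t = (30 x 7 - 286) / 5.5 = -13.82 (outside (0, 60))
  t = (30 x 7 + 286) / 5.5 = 90.18 (outside (0, 60))
Valid solutions in (0, 60): {24.73, 51.64} minutes.
The second occurrence is t = 51.64 minutes.
The hands form a 74-degree angle at 51.64 minutes past 7:00.

Final answer: 51.64 minutes past 7:00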